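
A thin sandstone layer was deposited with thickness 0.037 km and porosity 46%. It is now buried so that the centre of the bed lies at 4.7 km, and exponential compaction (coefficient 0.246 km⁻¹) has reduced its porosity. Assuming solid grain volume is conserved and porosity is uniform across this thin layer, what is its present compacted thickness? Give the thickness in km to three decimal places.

Porosity at 4.7 km: n = 0.46·exp(−0.246×4.7) = 0.1448
Solid-volume conservation: h(1−n) = h₀(1−n₀) ⇒ h = h₀·(1−n₀)/(1−n)
h = 0.037 × (1 − 0.46)/(1 − 0.1448) = 0.037 × 0.6314 = 0.0234 km

0.023 km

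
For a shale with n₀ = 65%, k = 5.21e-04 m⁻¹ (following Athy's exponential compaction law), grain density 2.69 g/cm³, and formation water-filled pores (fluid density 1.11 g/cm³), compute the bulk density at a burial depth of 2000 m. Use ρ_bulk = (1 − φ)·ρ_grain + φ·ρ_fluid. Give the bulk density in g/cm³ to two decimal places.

Working in km (1 km = 1000 m; k in km⁻¹ = k in m⁻¹ × 1000):
Porosity at depth: n = 0.65·exp(−0.521×2) = 0.65×0.3527 = 0.2293
Bulk density: ρ_b = (1−n)ρ_g + n·ρ_f = 0.7707×2.69 + 0.2293×1.11
       = 2.073 + 0.255 = 2.328 g/cm³

2.33 g/cm³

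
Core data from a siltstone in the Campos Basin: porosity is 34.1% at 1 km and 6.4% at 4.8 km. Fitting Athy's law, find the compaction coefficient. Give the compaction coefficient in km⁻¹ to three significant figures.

Athy: n(z) = n₀ e^(−βz) ⇒ n₁/n₂ = e^{β(z₂−z₁)} ⇒ β = ln(n₁/n₂)/(z₂−z₁)
β = ln(0.341/0.064) / (4.8 − 1) = ln(5.328) / 3.8 = 1.6730 / 3.8 = 0.4403 km⁻¹

0.440 km⁻¹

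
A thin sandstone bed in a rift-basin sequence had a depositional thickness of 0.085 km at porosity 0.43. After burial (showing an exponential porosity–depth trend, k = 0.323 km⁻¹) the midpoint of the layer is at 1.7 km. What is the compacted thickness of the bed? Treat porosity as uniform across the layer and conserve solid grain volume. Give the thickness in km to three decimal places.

0.064 km

Porosity at 1.7 km: phi = 0.43·exp(−0.323×1.7) = 0.2483
Solid-volume conservation: h(1−phi) = h₀(1−phi₀) ⇒ h = h₀·(1−phi₀)/(1−phi)
h = 0.085 × (1 − 0.43)/(1 − 0.2483) = 0.085 × 0.7583 = 0.0645 km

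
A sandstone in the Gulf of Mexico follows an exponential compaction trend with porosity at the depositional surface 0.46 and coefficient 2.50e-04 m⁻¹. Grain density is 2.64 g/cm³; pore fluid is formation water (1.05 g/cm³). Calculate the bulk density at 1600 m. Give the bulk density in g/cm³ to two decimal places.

Working in km (1 km = 1000 m; k in km⁻¹ = k in m⁻¹ × 1000):
Porosity at depth: phi = 0.46·exp(−0.25×1.6) = 0.46×0.6703 = 0.3083
Bulk density: ρ_b = (1−phi)ρ_g + phi·ρ_f = 0.6917×2.64 + 0.3083×1.05
       = 1.826 + 0.324 = 2.150 g/cm³

2.15 g/cm³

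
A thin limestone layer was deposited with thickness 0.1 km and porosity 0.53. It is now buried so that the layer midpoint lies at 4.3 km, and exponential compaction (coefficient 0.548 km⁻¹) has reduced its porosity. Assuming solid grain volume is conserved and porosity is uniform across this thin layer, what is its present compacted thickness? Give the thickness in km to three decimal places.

0.049 km

Porosity at 4.3 km: n = 0.53·exp(−0.548×4.3) = 0.0502
Solid-volume conservation: h(1−n) = h₀(1−n₀) ⇒ h = h₀·(1−n₀)/(1−n)
h = 0.1 × (1 − 0.53)/(1 − 0.0502) = 0.1 × 0.4949 = 0.0495 km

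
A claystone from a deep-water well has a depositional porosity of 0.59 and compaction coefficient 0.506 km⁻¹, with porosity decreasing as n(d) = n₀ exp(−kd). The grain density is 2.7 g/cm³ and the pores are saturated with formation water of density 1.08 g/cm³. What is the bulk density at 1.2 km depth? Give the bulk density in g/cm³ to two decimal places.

2.18 g/cm³

Porosity at depth: n = 0.59·exp(−0.506×1.2) = 0.59×0.5449 = 0.3215
Bulk density: ρ_b = (1−n)ρ_g + n·ρ_f = 0.6785×2.7 + 0.3215×1.08
       = 1.832 + 0.347 = 2.179 g/cm³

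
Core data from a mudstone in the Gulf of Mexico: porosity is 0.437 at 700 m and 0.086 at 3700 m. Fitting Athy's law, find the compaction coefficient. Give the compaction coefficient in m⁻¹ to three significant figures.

Working in km (1 km = 1000 m; c in km⁻¹ = c in m⁻¹ × 1000):
Athy: φ(Z) = φ₀ e^(−cZ) ⇒ φ₁/φ₂ = e^{c(Z₂−Z₁)} ⇒ c = ln(φ₁/φ₂)/(Z₂−Z₁)
c = ln(0.437/0.086) / (3.7 − 0.7) = ln(5.081) / 3 = 1.6256 / 3 = 0.5419 km⁻¹

0.000542 m⁻¹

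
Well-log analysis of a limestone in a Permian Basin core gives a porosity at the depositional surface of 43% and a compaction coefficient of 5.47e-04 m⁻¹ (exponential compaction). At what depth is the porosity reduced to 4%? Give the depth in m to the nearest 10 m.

4340 m

Working in km (1 km = 1000 m; β in km⁻¹ = β in m⁻¹ × 1000):
Invert Athy's law: z = ln(φ₀/φ) / β
z = ln(0.43/0.04) / 0.547 = ln(10.75) / 0.547 = 2.3749 / 0.547 = 4.342 km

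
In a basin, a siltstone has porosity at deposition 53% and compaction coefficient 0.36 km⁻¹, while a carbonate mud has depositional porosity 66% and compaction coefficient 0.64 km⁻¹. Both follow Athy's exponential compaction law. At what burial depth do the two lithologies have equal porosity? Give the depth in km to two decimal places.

0.78 km

Set n₀ₐ e^(−cₐz) = n₀ᵦ e^(−cᵦz) ⇒ ln(n₀ₐ/n₀ᵦ) = (cₐ − cᵦ)·z
z = ln(0.53/0.66) / (0.36 − 0.64) = -0.2194 / -0.28 = 0.783 km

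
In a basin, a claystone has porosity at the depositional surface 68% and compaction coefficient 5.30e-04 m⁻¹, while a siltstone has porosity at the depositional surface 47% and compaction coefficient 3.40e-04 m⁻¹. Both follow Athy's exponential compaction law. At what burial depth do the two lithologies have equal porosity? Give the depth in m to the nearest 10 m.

Working in km (1 km = 1000 m; β in km⁻¹ = β in m⁻¹ × 1000):
Set n₀ₐ e^(−βₐd) = n₀ᵦ e^(−βᵦd) ⇒ ln(n₀ₐ/n₀ᵦ) = (βₐ − βᵦ)·d
d = ln(0.68/0.47) / (0.53 − 0.34) = 0.3694 / 0.19 = 1.944 km

1940 m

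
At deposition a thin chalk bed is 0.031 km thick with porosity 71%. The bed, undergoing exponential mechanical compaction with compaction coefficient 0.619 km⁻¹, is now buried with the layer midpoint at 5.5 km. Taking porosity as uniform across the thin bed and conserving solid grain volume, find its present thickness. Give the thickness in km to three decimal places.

Porosity at 5.5 km: phi = 0.71·exp(−0.619×5.5) = 0.0236
Solid-volume conservation: h(1−phi) = h₀(1−phi₀) ⇒ h = h₀·(1−phi₀)/(1−phi)
h = 0.031 × (1 − 0.71)/(1 − 0.0236) = 0.031 × 0.2970 = 0.0092 km

0.009 km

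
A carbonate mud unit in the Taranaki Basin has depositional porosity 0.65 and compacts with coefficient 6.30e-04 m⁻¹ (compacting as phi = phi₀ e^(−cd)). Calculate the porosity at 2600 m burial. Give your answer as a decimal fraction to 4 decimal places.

Working in km (1 km = 1000 m; c in km⁻¹ = c in m⁻¹ × 1000):
phi = phi₀·exp(−c·d) = 0.65 × exp(−0.63 × 2.6) = 0.65 × exp(−1.638)
  = 0.65 × 0.1944 = 0.1263

0.1263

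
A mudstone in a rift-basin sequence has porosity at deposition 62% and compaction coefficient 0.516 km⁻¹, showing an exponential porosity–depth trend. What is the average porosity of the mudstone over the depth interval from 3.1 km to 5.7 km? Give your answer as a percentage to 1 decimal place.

6.9%

⟨phi⟩ = (1/(d₂−d₁)) ∫ phi₀ e^(−kd) dd = phi₀·(e^(−k·d₁) − e^(−k·d₂)) / (k·(d₂−d₁))
e^(−0.516×3.1) = 0.2020; e^(−0.516×5.7) = 0.0528
⟨phi⟩ = 0.62 × (0.2020 − 0.0528) / (0.516 × 2.6) = 0.62 × 0.1112 = 0.0689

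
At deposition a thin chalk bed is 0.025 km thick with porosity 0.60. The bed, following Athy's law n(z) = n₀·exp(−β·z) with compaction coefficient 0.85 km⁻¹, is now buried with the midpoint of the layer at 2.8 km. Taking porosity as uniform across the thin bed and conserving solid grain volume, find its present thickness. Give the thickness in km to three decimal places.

0.011 km

Porosity at 2.8 km: n = 0.6·exp(−0.85×2.8) = 0.0555
Solid-volume conservation: h(1−n) = h₀(1−n₀) ⇒ h = h₀·(1−n₀)/(1−n)
h = 0.025 × (1 − 0.6)/(1 − 0.0555) = 0.025 × 0.4235 = 0.0106 km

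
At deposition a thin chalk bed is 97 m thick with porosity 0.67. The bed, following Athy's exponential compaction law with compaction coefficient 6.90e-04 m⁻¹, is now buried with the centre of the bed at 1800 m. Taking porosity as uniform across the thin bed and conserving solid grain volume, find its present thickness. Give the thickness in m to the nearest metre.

40 m

Working in km (1 km = 1000 m; c in km⁻¹ = c in m⁻¹ × 1000):
Porosity at 1.8 km: phi = 0.67·exp(−0.69×1.8) = 0.1935
Solid-volume conservation: h(1−phi) = h₀(1−phi₀) ⇒ h = h₀·(1−phi₀)/(1−phi)
h = 0.097 × (1 − 0.67)/(1 − 0.1935) = 0.097 × 0.4092 = 0.0397 km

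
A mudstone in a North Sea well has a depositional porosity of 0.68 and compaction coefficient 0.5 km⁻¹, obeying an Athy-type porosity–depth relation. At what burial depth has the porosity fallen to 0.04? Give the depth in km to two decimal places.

5.67 km

Invert Athy's law: z = ln(n₀/n) / c
z = ln(0.68/0.04) / 0.5 = ln(17) / 0.5 = 2.8332 / 0.5 = 5.666 km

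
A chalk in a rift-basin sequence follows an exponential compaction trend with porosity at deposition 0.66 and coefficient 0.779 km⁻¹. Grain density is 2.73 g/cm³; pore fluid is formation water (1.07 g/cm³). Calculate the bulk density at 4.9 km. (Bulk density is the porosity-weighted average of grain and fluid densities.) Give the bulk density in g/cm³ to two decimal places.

Porosity at depth: n = 0.66·exp(−0.779×4.9) = 0.66×0.0220 = 0.0145
Bulk density: ρ_b = (1−n)ρ_g + n·ρ_f = 0.9855×2.73 + 0.0145×1.07
       = 2.690 + 0.016 = 2.706 g/cm³

2.71 g/cm³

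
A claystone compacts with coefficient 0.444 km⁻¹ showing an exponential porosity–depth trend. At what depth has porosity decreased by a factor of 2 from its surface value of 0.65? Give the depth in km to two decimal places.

1.56 km

φ/φ₀ = 1/2 ⇒ exp(−β·Z) = 1/2 ⇒ Z = ln(2) / β
Z = 0.6931 / 0.444 = 1.561 km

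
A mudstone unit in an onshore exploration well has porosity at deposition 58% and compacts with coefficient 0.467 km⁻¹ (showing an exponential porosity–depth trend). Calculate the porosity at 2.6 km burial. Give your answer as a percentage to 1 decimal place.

17.2%

φ = φ₀·exp(−β·Z) = 0.58 × exp(−0.467 × 2.6) = 0.58 × exp(−1.214)
  = 0.58 × 0.2969 = 0.1722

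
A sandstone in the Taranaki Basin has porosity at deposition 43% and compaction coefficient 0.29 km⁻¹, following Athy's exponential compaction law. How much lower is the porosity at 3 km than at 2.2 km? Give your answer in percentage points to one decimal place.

phi(2.2) = 0.43·e^(−0.29×2.2) = 0.2272
phi(3) = 0.43·e^(−0.29×3) = 0.1801
Δphi = 0.2272 − 0.1801 = 0.0470

4.7 percentage points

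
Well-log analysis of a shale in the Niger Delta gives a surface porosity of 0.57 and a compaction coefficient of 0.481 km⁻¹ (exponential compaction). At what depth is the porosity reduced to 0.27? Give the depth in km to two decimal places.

1.55 km

Invert Athy's law: Z = ln(n₀/n) / c
Z = ln(0.57/0.27) / 0.481 = ln(2.111) / 0.481 = 0.7472 / 0.481 = 1.553 km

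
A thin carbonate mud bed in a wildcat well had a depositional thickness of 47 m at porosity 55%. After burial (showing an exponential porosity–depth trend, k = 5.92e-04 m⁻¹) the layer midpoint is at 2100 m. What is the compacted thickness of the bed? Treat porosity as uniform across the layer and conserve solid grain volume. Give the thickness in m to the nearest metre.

25 m

Working in km (1 km = 1000 m; k in km⁻¹ = k in m⁻¹ × 1000):
Porosity at 2.1 km: n = 0.55·exp(−0.592×2.1) = 0.1587
Solid-volume conservation: h(1−n) = h₀(1−n₀) ⇒ h = h₀·(1−n₀)/(1−n)
h = 0.047 × (1 − 0.55)/(1 − 0.1587) = 0.047 × 0.5349 = 0.0251 km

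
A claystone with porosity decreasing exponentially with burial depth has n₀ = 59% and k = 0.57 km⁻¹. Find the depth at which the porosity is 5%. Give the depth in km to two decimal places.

4.33 km

Invert Athy's law: z = ln(n₀/n) / k
z = ln(0.59/0.05) / 0.57 = ln(11.8) / 0.57 = 2.4681 / 0.57 = 4.330 km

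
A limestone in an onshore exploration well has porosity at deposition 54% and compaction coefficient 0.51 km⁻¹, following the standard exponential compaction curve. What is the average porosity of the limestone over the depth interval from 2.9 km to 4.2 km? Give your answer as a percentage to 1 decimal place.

⟨φ⟩ = (1/(z₂−z₁)) ∫ φ₀ e^(−kz) dz = φ₀·(e^(−k·z₁) − e^(−k·z₂)) / (k·(z₂−z₁))
e^(−0.51×2.9) = 0.2279; e^(−0.51×4.2) = 0.1174
⟨φ⟩ = 0.54 × (0.2279 − 0.1174) / (0.51 × 1.3) = 0.54 × 0.1666 = 0.0900

9.0%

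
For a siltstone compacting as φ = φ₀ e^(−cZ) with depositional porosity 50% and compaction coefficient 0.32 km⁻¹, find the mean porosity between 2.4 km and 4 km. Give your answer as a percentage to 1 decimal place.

18.2%

⟨φ⟩ = (1/(Z₂−Z₁)) ∫ φ₀ e^(−cZ) dZ = φ₀·(e^(−c·Z₁) − e^(−c·Z₂)) / (c·(Z₂−Z₁))
e^(−0.32×2.4) = 0.4639; e^(−0.32×4) = 0.2780
⟨φ⟩ = 0.5 × (0.4639 − 0.2780) / (0.32 × 1.6) = 0.5 × 0.3631 = 0.1815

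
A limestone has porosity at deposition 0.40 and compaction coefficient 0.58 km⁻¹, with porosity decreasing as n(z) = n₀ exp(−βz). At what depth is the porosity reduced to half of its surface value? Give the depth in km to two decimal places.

1.20 km

n/n₀ = 1/2 ⇒ exp(−β·z) = 1/2 ⇒ z = ln(2) / β
z = 0.6931 / 0.58 = 1.195 km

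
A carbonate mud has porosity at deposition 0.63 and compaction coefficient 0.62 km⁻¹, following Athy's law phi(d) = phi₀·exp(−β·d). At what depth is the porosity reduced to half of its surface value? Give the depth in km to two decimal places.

phi/phi₀ = 1/2 ⇒ exp(−β·d) = 1/2 ⇒ d = ln(2) / β
d = 0.6931 / 0.62 = 1.118 km

1.12 km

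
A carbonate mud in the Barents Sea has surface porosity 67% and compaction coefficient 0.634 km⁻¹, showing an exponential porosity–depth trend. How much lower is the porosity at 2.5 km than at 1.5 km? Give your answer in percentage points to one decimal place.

12.2 percentage points

n(1.5) = 0.67·e^(−0.634×1.5) = 0.2589
n(2.5) = 0.67·e^(−0.634×2.5) = 0.1373
Δn = 0.2589 − 0.1373 = 0.1215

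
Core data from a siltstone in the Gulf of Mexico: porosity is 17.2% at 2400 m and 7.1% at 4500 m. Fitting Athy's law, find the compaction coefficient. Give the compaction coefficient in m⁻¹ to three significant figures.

0.000421 m⁻¹

Working in km (1 km = 1000 m; β in km⁻¹ = β in m⁻¹ × 1000):
Athy: φ(d) = φ₀ e^(−βd) ⇒ φ₁/φ₂ = e^{β(d₂−d₁)} ⇒ β = ln(φ₁/φ₂)/(d₂−d₁)
β = ln(0.172/0.071) / (4.5 − 2.4) = ln(2.423) / 2.1 = 0.8848 / 2.1 = 0.4213 km⁻¹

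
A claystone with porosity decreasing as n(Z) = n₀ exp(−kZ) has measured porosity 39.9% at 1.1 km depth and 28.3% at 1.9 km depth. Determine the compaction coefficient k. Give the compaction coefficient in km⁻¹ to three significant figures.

Athy: n(Z) = n₀ e^(−kZ) ⇒ n₁/n₂ = e^{k(Z₂−Z₁)} ⇒ k = ln(n₁/n₂)/(Z₂−Z₁)
k = ln(0.399/0.283) / (1.9 − 1.1) = ln(1.41) / 0.8 = 0.3435 / 0.8 = 0.4294 km⁻¹

0.429 km⁻¹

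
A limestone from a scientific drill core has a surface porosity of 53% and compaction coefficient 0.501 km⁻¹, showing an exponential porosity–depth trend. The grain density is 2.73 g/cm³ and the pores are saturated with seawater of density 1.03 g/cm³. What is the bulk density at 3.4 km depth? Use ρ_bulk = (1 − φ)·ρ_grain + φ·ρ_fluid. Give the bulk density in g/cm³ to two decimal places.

2.57 g/cm³

Porosity at depth: φ = 0.53·exp(−0.501×3.4) = 0.53×0.1821 = 0.0965
Bulk density: ρ_b = (1−φ)ρ_g + φ·ρ_f = 0.9035×2.73 + 0.0965×1.03
       = 2.467 + 0.099 = 2.566 g/cm³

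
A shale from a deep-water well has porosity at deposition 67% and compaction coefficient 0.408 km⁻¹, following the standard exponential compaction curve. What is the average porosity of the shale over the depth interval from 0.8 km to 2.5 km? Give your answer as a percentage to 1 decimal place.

⟨n⟩ = (1/(z₂−z₁)) ∫ n₀ e^(−βz) dz = n₀·(e^(−β·z₁) − e^(−β·z₂)) / (β·(z₂−z₁))
e^(−0.408×0.8) = 0.7215; e^(−0.408×2.5) = 0.3606
⟨n⟩ = 0.67 × (0.7215 − 0.3606) / (0.408 × 1.7) = 0.67 × 0.5204 = 0.3486

34.9%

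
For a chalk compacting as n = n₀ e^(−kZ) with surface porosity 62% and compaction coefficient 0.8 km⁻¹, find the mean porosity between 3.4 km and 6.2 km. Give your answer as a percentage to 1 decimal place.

⟨n⟩ = (1/(Z₂−Z₁)) ∫ n₀ e^(−kZ) dZ = n₀·(e^(−k·Z₁) − e^(−k·Z₂)) / (k·(Z₂−Z₁))
e^(−0.8×3.4) = 0.0659; e^(−0.8×6.2) = 0.0070
⟨n⟩ = 0.62 × (0.0659 − 0.0070) / (0.8 × 2.8) = 0.62 × 0.0263 = 0.0163

1.6%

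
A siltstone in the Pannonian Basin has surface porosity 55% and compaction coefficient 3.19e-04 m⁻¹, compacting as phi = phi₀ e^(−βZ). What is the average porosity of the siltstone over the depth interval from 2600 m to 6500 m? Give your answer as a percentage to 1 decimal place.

13.7%

Working in km (1 km = 1000 m; β in km⁻¹ = β in m⁻¹ × 1000):
⟨phi⟩ = (1/(Z₂−Z₁)) ∫ phi₀ e^(−βZ) dZ = phi₀·(e^(−β·Z₁) − e^(−β·Z₂)) / (β·(Z₂−Z₁))
e^(−0.319×2.6) = 0.4363; e^(−0.319×6.5) = 0.1257
⟨phi⟩ = 0.55 × (0.4363 − 0.1257) / (0.319 × 3.9) = 0.55 × 0.2496 = 0.1373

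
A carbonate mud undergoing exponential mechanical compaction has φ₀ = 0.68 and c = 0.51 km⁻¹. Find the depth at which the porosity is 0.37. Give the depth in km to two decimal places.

Invert Athy's law: Z = ln(φ₀/φ) / c
Z = ln(0.68/0.37) / 0.51 = ln(1.838) / 0.51 = 0.6086 / 0.51 = 1.193 km

1.19 km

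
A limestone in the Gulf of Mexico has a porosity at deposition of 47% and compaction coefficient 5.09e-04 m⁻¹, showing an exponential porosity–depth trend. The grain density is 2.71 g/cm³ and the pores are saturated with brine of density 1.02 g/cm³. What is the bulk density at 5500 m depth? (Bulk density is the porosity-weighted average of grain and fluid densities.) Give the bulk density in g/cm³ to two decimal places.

2.66 g/cm³

Working in km (1 km = 1000 m; c in km⁻¹ = c in m⁻¹ × 1000):
Porosity at depth: phi = 0.47·exp(−0.509×5.5) = 0.47×0.0608 = 0.0286
Bulk density: ρ_b = (1−phi)ρ_g + phi·ρ_f = 0.9714×2.71 + 0.0286×1.02
       = 2.633 + 0.029 = 2.662 g/cm³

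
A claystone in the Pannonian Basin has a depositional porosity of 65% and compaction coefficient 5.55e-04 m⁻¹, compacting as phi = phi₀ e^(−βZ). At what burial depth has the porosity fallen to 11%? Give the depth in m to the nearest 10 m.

Working in km (1 km = 1000 m; β in km⁻¹ = β in m⁻¹ × 1000):
Invert Athy's law: Z = ln(phi₀/phi) / β
Z = ln(0.65/0.11) / 0.555 = ln(5.909) / 0.555 = 1.7765 / 0.555 = 3.201 km

3200 m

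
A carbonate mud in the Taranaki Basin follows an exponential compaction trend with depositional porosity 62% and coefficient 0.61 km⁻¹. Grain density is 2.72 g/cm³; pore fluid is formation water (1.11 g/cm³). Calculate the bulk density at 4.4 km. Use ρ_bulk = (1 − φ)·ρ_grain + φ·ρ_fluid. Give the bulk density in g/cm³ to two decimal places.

2.65 g/cm³

Porosity at depth: phi = 0.62·exp(−0.61×4.4) = 0.62×0.0683 = 0.0423
Bulk density: ρ_b = (1−phi)ρ_g + phi·ρ_f = 0.9577×2.72 + 0.0423×1.11
       = 2.605 + 0.047 = 2.652 g/cm³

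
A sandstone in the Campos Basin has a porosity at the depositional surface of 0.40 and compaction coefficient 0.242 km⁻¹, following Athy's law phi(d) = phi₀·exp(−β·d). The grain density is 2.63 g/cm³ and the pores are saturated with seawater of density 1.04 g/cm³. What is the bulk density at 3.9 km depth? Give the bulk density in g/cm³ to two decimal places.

2.38 g/cm³

Porosity at depth: phi = 0.4·exp(−0.242×3.9) = 0.4×0.3891 = 0.1557
Bulk density: ρ_b = (1−phi)ρ_g + phi·ρ_f = 0.8443×2.63 + 0.1557×1.04
       = 2.221 + 0.162 = 2.383 g/cm³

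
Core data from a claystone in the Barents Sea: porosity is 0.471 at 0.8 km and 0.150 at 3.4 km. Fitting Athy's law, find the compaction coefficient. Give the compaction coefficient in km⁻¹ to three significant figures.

0.440 km⁻¹

Athy: φ(Z) = φ₀ e^(−cZ) ⇒ φ₁/φ₂ = e^{c(Z₂−Z₁)} ⇒ c = ln(φ₁/φ₂)/(Z₂−Z₁)
c = ln(0.471/0.15) / (3.4 − 0.8) = ln(3.14) / 2.6 = 1.1442 / 2.6 = 0.4401 km⁻¹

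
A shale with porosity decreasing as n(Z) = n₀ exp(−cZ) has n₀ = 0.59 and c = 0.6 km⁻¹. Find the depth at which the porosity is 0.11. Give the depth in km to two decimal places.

2.80 km

Invert Athy's law: Z = ln(n₀/n) / c
Z = ln(0.59/0.11) / 0.6 = ln(5.364) / 0.6 = 1.6796 / 0.6 = 2.799 km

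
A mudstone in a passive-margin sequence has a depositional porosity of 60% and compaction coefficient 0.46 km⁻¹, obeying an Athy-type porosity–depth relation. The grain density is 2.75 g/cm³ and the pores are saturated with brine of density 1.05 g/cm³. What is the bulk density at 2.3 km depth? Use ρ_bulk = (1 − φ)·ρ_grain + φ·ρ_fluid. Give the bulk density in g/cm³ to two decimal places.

Porosity at depth: phi = 0.6·exp(−0.46×2.3) = 0.6×0.3471 = 0.2083
Bulk density: ρ_b = (1−phi)ρ_g + phi·ρ_f = 0.7917×2.75 + 0.2083×1.05
       = 2.177 + 0.219 = 2.396 g/cm³

2.40 g/cm³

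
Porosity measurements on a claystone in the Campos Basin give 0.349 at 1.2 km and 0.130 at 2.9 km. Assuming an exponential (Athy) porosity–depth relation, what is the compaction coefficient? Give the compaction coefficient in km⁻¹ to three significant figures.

Athy: phi(z) = phi₀ e^(−cz) ⇒ phi₁/phi₂ = e^{c(z₂−z₁)} ⇒ c = ln(phi₁/phi₂)/(z₂−z₁)
c = ln(0.349/0.13) / (2.9 − 1.2) = ln(2.685) / 1.7 = 0.9875 / 1.7 = 0.5809 km⁻¹

0.581 km⁻¹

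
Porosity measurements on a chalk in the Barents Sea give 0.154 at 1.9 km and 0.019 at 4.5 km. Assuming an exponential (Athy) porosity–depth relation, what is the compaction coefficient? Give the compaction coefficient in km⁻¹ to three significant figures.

0.805 km⁻¹

Athy: φ(Z) = φ₀ e^(−βZ) ⇒ φ₁/φ₂ = e^{β(Z₂−Z₁)} ⇒ β = ln(φ₁/φ₂)/(Z₂−Z₁)
β = ln(0.154/0.019) / (4.5 − 1.9) = ln(8.105) / 2.6 = 2.0925 / 2.6 = 0.8048 km⁻¹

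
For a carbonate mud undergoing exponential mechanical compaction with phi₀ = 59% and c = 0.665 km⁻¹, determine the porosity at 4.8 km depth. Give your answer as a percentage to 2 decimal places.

phi = phi₀·exp(−c·d) = 0.59 × exp(−0.665 × 4.8) = 0.59 × exp(−3.192)
  = 0.59 × 0.0411 = 0.0242

2.42%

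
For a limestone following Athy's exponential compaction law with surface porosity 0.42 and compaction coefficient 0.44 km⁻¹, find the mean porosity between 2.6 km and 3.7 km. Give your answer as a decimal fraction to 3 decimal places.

⟨phi⟩ = (1/(z₂−z₁)) ∫ phi₀ e^(−kz) dz = phi₀·(e^(−k·z₁) − e^(−k·z₂)) / (k·(z₂−z₁))
e^(−0.44×2.6) = 0.3185; e^(−0.44×3.7) = 0.1963
⟨phi⟩ = 0.42 × (0.3185 − 0.1963) / (0.44 × 1.1) = 0.42 × 0.2525 = 0.1061

0.106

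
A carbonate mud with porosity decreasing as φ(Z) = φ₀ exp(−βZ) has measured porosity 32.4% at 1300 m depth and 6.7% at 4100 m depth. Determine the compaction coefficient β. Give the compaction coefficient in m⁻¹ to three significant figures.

0.000563 m⁻¹

Working in km (1 km = 1000 m; β in km⁻¹ = β in m⁻¹ × 1000):
Athy: φ(Z) = φ₀ e^(−βZ) ⇒ φ₁/φ₂ = e^{β(Z₂−Z₁)} ⇒ β = ln(φ₁/φ₂)/(Z₂−Z₁)
β = ln(0.324/0.067) / (4.1 − 1.3) = ln(4.836) / 2.8 = 1.5761 / 2.8 = 0.5629 km⁻¹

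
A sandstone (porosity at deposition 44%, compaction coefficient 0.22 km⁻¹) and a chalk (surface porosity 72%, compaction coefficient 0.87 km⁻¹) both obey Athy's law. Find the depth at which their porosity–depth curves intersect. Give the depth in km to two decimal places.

0.76 km

Set n₀ₐ e^(−cₐZ) = n₀ᵦ e^(−cᵦZ) ⇒ ln(n₀ₐ/n₀ᵦ) = (cₐ − cᵦ)·Z
Z = ln(0.44/0.72) / (0.22 − 0.87) = -0.4925 / -0.65 = 0.758 km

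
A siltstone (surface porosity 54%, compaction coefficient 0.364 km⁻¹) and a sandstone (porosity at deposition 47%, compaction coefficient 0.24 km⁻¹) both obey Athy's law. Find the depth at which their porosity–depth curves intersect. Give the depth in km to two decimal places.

Set phi₀ₐ e^(−cₐz) = phi₀ᵦ e^(−cᵦz) ⇒ ln(phi₀ₐ/phi₀ᵦ) = (cₐ − cᵦ)·z
z = ln(0.54/0.47) / (0.364 − 0.24) = 0.1388 / 0.124 = 1.120 km

1.12 km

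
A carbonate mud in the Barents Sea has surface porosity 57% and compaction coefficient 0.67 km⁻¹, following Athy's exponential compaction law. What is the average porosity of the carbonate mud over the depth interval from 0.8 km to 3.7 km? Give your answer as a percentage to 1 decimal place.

⟨n⟩ = (1/(Z₂−Z₁)) ∫ n₀ e^(−kZ) dZ = n₀·(e^(−k·Z₁) − e^(−k·Z₂)) / (k·(Z₂−Z₁))
e^(−0.67×0.8) = 0.5851; e^(−0.67×3.7) = 0.0838
⟨n⟩ = 0.57 × (0.5851 − 0.0838) / (0.67 × 2.9) = 0.57 × 0.2580 = 0.1470

14.7%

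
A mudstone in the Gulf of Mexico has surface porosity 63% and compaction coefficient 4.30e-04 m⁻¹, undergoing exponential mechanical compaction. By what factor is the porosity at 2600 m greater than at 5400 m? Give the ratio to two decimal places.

3.33

Working in km (1 km = 1000 m; β in km⁻¹ = β in m⁻¹ × 1000):
phi(Z₁)/phi(Z₂) = e^(−β·Z₁)/e^(−β·Z₂) = e^{β(Z₂−Z₁)}
= exp(0.43 × 2.8) = exp(1.204) = 3.3334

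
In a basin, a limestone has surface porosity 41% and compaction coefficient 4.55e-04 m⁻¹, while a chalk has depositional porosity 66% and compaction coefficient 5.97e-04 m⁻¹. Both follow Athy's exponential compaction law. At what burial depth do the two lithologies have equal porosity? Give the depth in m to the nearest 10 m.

Working in km (1 km = 1000 m; c in km⁻¹ = c in m⁻¹ × 1000):
Set φ₀ₐ e^(−cₐZ) = φ₀ᵦ e^(−cᵦZ) ⇒ ln(φ₀ₐ/φ₀ᵦ) = (cₐ − cᵦ)·Z
Z = ln(0.41/0.66) / (0.455 − 0.597) = -0.4761 / -0.142 = 3.353 km

3350 m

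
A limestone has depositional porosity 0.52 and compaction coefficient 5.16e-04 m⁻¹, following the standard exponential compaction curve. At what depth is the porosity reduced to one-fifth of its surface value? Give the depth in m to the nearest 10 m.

3120 m

Working in km (1 km = 1000 m; k in km⁻¹ = k in m⁻¹ × 1000):
φ/φ₀ = 1/5 ⇒ exp(−k·Z) = 1/5 ⇒ Z = ln(5) / k
Z = 1.6094 / 0.516 = 3.119 km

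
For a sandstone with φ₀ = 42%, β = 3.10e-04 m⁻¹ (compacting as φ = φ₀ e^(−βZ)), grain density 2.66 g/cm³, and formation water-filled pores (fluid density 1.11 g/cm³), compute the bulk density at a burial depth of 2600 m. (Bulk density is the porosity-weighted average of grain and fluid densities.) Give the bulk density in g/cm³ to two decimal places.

2.37 g/cm³

Working in km (1 km = 1000 m; β in km⁻¹ = β in m⁻¹ × 1000):
Porosity at depth: φ = 0.42·exp(−0.31×2.6) = 0.42×0.4466 = 0.1876
Bulk density: ρ_b = (1−φ)ρ_g + φ·ρ_f = 0.8124×2.66 + 0.1876×1.11
       = 2.161 + 0.208 = 2.369 g/cm³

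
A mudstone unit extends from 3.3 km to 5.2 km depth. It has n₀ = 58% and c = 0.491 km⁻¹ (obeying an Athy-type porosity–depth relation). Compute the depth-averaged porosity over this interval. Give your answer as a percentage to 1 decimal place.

⟨n⟩ = (1/(d₂−d₁)) ∫ n₀ e^(−cd) dd = n₀·(e^(−c·d₁) − e^(−c·d₂)) / (c·(d₂−d₁))
e^(−0.491×3.3) = 0.1978; e^(−0.491×5.2) = 0.0778
⟨n⟩ = 0.58 × (0.1978 − 0.0778) / (0.491 × 1.9) = 0.58 × 0.1286 = 0.0746

7.5%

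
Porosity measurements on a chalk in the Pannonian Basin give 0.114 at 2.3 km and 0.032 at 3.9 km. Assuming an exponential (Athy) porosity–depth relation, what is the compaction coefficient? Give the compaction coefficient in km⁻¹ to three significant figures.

Athy: phi(z) = phi₀ e^(−βz) ⇒ phi₁/phi₂ = e^{β(z₂−z₁)} ⇒ β = ln(phi₁/phi₂)/(z₂−z₁)
β = ln(0.114/0.032) / (3.9 − 2.3) = ln(3.562) / 1.6 = 1.2705 / 1.6 = 0.794 km⁻¹

0.794 km⁻¹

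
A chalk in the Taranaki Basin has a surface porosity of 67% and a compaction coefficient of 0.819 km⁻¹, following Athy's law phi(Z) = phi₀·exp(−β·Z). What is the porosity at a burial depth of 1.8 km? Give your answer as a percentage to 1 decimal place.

phi = phi₀·exp(−β·Z) = 0.67 × exp(−0.819 × 1.8) = 0.67 × exp(−1.474)
  = 0.67 × 0.2290 = 0.1534

15.3%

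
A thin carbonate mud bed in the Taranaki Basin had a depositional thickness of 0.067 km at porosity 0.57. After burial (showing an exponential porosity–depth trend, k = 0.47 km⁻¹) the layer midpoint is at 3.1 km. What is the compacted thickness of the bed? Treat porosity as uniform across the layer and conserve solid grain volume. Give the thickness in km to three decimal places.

0.033 km

Porosity at 3.1 km: n = 0.57·exp(−0.47×3.1) = 0.1328
Solid-volume conservation: h(1−n) = h₀(1−n₀) ⇒ h = h₀·(1−n₀)/(1−n)
h = 0.067 × (1 − 0.57)/(1 − 0.1328) = 0.067 × 0.4958 = 0.0332 km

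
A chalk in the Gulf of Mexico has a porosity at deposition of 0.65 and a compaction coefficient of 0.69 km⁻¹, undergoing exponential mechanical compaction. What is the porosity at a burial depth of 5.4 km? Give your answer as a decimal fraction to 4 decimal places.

φ = φ₀·exp(−c·d) = 0.65 × exp(−0.69 × 5.4) = 0.65 × exp(−3.726)
  = 0.65 × 0.0241 = 0.0157

0.0157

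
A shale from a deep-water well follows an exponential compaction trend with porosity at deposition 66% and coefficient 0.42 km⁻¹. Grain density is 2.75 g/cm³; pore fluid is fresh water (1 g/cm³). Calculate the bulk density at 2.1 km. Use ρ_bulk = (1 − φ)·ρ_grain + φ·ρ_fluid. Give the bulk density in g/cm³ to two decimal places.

2.27 g/cm³

Porosity at depth: φ = 0.66·exp(−0.42×2.1) = 0.66×0.4140 = 0.2732
Bulk density: ρ_b = (1−φ)ρ_g + φ·ρ_f = 0.7268×2.75 + 0.2732×1
       = 1.999 + 0.273 = 2.272 g/cm³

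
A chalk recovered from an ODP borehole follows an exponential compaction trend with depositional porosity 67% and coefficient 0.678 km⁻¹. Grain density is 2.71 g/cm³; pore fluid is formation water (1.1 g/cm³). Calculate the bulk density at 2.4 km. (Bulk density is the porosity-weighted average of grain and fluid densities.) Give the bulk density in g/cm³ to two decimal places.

2.50 g/cm³

Porosity at depth: phi = 0.67·exp(−0.678×2.4) = 0.67×0.1965 = 0.1316
Bulk density: ρ_b = (1−phi)ρ_g + phi·ρ_f = 0.8684×2.71 + 0.1316×1.1
       = 2.353 + 0.145 = 2.498 g/cm³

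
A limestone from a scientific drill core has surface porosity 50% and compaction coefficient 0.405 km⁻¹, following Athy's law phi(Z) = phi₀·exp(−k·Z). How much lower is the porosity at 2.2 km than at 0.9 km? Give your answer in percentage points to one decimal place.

14.2 percentage points

phi(0.9) = 0.5·e^(−0.405×0.9) = 0.3473
phi(2.2) = 0.5·e^(−0.405×2.2) = 0.2051
Δphi = 0.3473 − 0.2051 = 0.1421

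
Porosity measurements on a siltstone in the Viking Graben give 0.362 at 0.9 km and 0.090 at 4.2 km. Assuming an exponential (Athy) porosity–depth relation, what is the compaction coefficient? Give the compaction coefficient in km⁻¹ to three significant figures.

0.422 km⁻¹

Athy: n(Z) = n₀ e^(−cZ) ⇒ n₁/n₂ = e^{c(Z₂−Z₁)} ⇒ c = ln(n₁/n₂)/(Z₂−Z₁)
c = ln(0.362/0.09) / (4.2 − 0.9) = ln(4.022) / 3.3 = 1.3918 / 3.3 = 0.4218 km⁻¹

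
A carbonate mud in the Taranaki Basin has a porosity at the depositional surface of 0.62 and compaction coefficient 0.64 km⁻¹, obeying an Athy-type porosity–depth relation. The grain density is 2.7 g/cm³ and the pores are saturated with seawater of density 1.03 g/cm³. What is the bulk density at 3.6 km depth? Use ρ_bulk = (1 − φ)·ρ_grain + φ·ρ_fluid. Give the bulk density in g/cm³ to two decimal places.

2.60 g/cm³

Porosity at depth: phi = 0.62·exp(−0.64×3.6) = 0.62×0.0999 = 0.0619
Bulk density: ρ_b = (1−phi)ρ_g + phi·ρ_f = 0.9381×2.7 + 0.0619×1.03
       = 2.533 + 0.064 = 2.597 g/cm³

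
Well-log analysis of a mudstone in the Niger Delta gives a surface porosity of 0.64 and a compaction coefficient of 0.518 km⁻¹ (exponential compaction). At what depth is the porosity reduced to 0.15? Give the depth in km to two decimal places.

2.80 km

Invert Athy's law: d = ln(φ₀/φ) / β
d = ln(0.64/0.15) / 0.518 = ln(4.267) / 0.518 = 1.4508 / 0.518 = 2.801 km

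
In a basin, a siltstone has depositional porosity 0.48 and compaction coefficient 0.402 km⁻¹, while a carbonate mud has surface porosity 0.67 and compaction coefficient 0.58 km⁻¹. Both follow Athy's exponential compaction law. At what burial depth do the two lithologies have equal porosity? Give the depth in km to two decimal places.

1.87 km

Set n₀ₐ e^(−βₐz) = n₀ᵦ e^(−βᵦz) ⇒ ln(n₀ₐ/n₀ᵦ) = (βₐ − βᵦ)·z
z = ln(0.48/0.67) / (0.402 − 0.58) = -0.3335 / -0.178 = 1.874 km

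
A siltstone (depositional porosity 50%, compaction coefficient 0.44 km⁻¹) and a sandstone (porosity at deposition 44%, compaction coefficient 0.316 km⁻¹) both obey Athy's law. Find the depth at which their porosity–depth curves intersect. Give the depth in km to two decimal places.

Set φ₀ₐ e^(−kₐZ) = φ₀ᵦ e^(−kᵦZ) ⇒ ln(φ₀ₐ/φ₀ᵦ) = (kₐ − kᵦ)·Z
Z = ln(0.5/0.44) / (0.44 − 0.316) = 0.1278 / 0.124 = 1.031 km

1.03 km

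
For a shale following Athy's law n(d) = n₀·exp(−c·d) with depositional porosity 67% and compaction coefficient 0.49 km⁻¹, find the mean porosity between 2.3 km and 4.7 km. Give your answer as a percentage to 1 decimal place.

12.8%

⟨n⟩ = (1/(d₂−d₁)) ∫ n₀ e^(−cd) dd = n₀·(e^(−c·d₁) − e^(−c·d₂)) / (c·(d₂−d₁))
e^(−0.49×2.3) = 0.3240; e^(−0.49×4.7) = 0.1000
⟨n⟩ = 0.67 × (0.3240 − 0.1000) / (0.49 × 2.4) = 0.67 × 0.1905 = 0.1276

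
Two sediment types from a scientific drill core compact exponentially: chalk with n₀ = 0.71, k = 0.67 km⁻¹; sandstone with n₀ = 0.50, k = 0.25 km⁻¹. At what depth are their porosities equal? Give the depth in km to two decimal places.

0.83 km

Set n₀ₐ e^(−kₐd) = n₀ᵦ e^(−kᵦd) ⇒ ln(n₀ₐ/n₀ᵦ) = (kₐ − kᵦ)·d
d = ln(0.71/0.5) / (0.67 − 0.25) = 0.3507 / 0.42 = 0.835 km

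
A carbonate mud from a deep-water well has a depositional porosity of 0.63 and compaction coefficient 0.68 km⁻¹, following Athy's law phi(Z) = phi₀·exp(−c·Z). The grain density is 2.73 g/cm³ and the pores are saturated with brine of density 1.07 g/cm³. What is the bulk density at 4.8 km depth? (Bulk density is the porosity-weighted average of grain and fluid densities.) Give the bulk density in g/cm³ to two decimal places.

Porosity at depth: phi = 0.63·exp(−0.68×4.8) = 0.63×0.0382 = 0.0241
Bulk density: ρ_b = (1−phi)ρ_g + phi·ρ_f = 0.9759×2.73 + 0.0241×1.07
       = 2.664 + 0.026 = 2.690 g/cm³

2.69 g/cm³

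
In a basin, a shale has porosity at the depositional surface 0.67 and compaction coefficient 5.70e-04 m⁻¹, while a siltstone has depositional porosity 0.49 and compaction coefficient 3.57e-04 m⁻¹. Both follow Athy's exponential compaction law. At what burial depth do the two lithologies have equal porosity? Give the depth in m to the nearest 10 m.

Working in km (1 km = 1000 m; c in km⁻¹ = c in m⁻¹ × 1000):
Set phi₀ₐ e^(−cₐz) = phi₀ᵦ e^(−cᵦz) ⇒ ln(phi₀ₐ/phi₀ᵦ) = (cₐ − cᵦ)·z
z = ln(0.67/0.49) / (0.57 − 0.357) = 0.3129 / 0.213 = 1.469 km

1470 m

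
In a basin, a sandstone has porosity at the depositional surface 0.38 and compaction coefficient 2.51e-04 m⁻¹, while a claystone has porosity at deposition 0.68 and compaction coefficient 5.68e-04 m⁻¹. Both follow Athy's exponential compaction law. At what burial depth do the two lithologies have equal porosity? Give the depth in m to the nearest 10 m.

1840 m

Working in km (1 km = 1000 m; β in km⁻¹ = β in m⁻¹ × 1000):
Set φ₀ₐ e^(−βₐZ) = φ₀ᵦ e^(−βᵦZ) ⇒ ln(φ₀ₐ/φ₀ᵦ) = (βₐ − βᵦ)·Z
Z = ln(0.38/0.68) / (0.251 − 0.568) = -0.5819 / -0.317 = 1.836 km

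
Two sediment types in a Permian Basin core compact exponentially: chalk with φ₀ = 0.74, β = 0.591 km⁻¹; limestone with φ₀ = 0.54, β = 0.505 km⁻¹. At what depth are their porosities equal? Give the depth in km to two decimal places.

Set φ₀ₐ e^(−βₐz) = φ₀ᵦ e^(−βᵦz) ⇒ ln(φ₀ₐ/φ₀ᵦ) = (βₐ − βᵦ)·z
z = ln(0.74/0.54) / (0.591 − 0.505) = 0.3151 / 0.086 = 3.664 km

3.66 km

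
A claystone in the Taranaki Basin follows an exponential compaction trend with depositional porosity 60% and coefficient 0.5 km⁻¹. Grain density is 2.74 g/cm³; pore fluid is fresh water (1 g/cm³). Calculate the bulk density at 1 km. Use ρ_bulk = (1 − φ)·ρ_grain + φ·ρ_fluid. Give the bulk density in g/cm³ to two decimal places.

Porosity at depth: φ = 0.6·exp(−0.5×1) = 0.6×0.6065 = 0.3639
Bulk density: ρ_b = (1−φ)ρ_g + φ·ρ_f = 0.6361×2.74 + 0.3639×1
       = 1.743 + 0.364 = 2.107 g/cm³

2.11 g/cm³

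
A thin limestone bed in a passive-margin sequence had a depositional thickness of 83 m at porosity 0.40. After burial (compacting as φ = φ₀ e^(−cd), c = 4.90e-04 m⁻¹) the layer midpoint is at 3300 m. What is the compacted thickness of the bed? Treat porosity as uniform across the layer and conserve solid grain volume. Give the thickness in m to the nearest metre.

54 m

Working in km (1 km = 1000 m; c in km⁻¹ = c in m⁻¹ × 1000):
Porosity at 3.3 km: φ = 0.4·exp(−0.49×3.3) = 0.0794
Solid-volume conservation: h(1−φ) = h₀(1−φ₀) ⇒ h = h₀·(1−φ₀)/(1−φ)
h = 0.083 × (1 − 0.4)/(1 − 0.0794) = 0.083 × 0.6517 = 0.0541 km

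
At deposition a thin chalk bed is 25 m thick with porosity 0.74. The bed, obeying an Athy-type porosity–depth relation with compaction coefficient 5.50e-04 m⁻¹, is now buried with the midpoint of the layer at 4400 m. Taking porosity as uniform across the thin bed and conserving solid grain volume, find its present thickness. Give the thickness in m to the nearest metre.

Working in km (1 km = 1000 m; c in km⁻¹ = c in m⁻¹ × 1000):
Porosity at 4.4 km: n = 0.74·exp(−0.55×4.4) = 0.0658
Solid-volume conservation: h(1−n) = h₀(1−n₀) ⇒ h = h₀·(1−n₀)/(1−n)
h = 0.025 × (1 − 0.74)/(1 − 0.0658) = 0.025 × 0.2783 = 0.0070 km

7 m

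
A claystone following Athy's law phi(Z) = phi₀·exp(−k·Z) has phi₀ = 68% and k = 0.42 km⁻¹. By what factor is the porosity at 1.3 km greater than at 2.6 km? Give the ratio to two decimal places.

phi(Z₁)/phi(Z₂) = e^(−k·Z₁)/e^(−k·Z₂) = e^{k(Z₂−Z₁)}
= exp(0.42 × 1.3) = exp(0.546) = 1.7263

1.73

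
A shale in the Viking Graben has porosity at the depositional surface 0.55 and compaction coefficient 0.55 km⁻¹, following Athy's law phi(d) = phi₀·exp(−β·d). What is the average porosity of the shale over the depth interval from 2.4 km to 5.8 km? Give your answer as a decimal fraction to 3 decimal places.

0.066

⟨phi⟩ = (1/(d₂−d₁)) ∫ phi₀ e^(−βd) dd = phi₀·(e^(−β·d₁) − e^(−β·d₂)) / (β·(d₂−d₁))
e^(−0.55×2.4) = 0.2671; e^(−0.55×5.8) = 0.0412
⟨phi⟩ = 0.55 × (0.2671 − 0.0412) / (0.55 × 3.4) = 0.55 × 0.1208 = 0.0665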